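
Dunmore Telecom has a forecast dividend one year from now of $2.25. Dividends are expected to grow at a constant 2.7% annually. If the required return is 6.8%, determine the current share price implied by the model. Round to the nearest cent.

Gordon growth model: P₀ = D₁/(r − g), with D₁ = 2.25 given directly.
P₀ = 2.2500 / (0.068 − 0.027) = 2.2500 / 0.041 = 54.8780

$54.88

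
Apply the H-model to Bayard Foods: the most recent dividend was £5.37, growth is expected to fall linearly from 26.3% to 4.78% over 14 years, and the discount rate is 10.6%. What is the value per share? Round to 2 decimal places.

£235.67

H-model: P₀ = D₀[(1+g_L) + H(g_S−g_L)]/(r−g_L), with H = 14/2 = 7.
P₀ = 5.37 × [(1+0.0478) + 7×(0.263−0.0478)] / (0.106−0.0478)
   = 5.37 × 2.5542 / 0.0582 = 235.6710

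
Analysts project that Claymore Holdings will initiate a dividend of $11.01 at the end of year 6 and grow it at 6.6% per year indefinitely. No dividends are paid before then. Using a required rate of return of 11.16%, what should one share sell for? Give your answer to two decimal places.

$142.26

Deferred-dividend DDM. At t=5 the remaining stream is a growing perpetuity with first payment D_6 = 11.01.
V_5 = D_6/(r−g) = 11.01/(0.1116−0.066) = 241.4474
P₀ = V_5/(1+r)^5 = 241.4474/(1+0.1116)^5 = 142.2590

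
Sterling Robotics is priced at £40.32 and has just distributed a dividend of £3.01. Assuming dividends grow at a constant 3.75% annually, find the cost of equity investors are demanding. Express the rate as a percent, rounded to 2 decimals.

Rearranging the constant-growth DDM: r = D₁/P₀ + g.
D₁ = 3.01 × (1 + 0.0375) = 3.1229.
r = 3.1229 / 40.32 + 0.0375 = 0.07745 + 0.0375 = 0.11495

11.50%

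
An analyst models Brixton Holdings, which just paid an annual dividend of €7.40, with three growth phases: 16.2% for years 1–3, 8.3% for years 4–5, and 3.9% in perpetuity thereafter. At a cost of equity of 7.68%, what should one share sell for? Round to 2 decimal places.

€303.22

Three-stage DDM. Project D₁…D_5; terminal Gordon value at t=5 with g = 0.039; discount at r = 0.0768.
D_1 = 8.5988
D_2 = 9.9918
D_3 = 11.6105
D_4 = 12.5741
D_5 = 13.6178
TV_5 = 14.1489/(0.0768−0.039) = 374.3094
P₀ = Σ Dₜ/(1+r)ᵗ + TV_5/(1+r)^5 = 303.2179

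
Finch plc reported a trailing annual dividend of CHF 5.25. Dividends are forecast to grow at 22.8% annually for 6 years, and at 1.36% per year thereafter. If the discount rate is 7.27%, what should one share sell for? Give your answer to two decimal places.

CHF 254.58

Two-stage DDM. Project D₁…D_6 at 0.228, terminal growth 0.0136, discount at r = 0.0727.
D_1 = 6.4470
D_2 = 7.9169
D_3 = 9.7220
D_4 = 11.9386
D_5 = 14.6606
D_6 = 18.0032
Terminal value at t=6: TV = D_7/(r−g) = 18.2480/(0.0727−0.0136) = 308.7654
P₀ = 6.4470/(1+0.0727)^1 + 7.9169/(1+0.0727)^2 + 9.7220/(1+0.0727)^3 + 11.9386/(1+0.0727)^4 + 14.6606/(1+0.0727)^5 + 18.0032/(1+0.0727)^6 + 308.7654/(1+0.0727)^6 = 254.5769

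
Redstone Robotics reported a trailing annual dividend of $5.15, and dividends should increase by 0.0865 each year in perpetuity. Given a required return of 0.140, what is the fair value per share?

Gordon growth model: P₀ = D₁/(r − g). D₁ = 5.15 × (1 + 0.0865) = 5.5955.
P₀ = 5.5955 / (0.14 − 0.0865) = 5.5955 / 0.0535 = 104.5883

$104.59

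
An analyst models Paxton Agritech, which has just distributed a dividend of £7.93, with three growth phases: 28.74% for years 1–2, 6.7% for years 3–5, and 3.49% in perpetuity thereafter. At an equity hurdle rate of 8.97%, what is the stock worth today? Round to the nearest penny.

£248.51

Three-stage DDM. Project D₁…D_5; terminal Gordon value at t=5 with g = 0.0349; discount at r = 0.0897.
D_1 = 10.2091
D_2 = 13.1432
D_3 = 14.0238
D_4 = 14.9634
D_5 = 15.9659
TV_5 = 16.5231/(0.0897−0.0349) = 301.5166
P₀ = Σ Dₜ/(1+r)ᵗ + TV_5/(1+r)^5 = 248.5132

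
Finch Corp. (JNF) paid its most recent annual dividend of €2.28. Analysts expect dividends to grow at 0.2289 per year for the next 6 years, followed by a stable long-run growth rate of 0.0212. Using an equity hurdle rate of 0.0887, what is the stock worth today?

Two-stage DDM. Project D₁…D_6 at 0.2289, terminal growth 0.0212, discount at r = 0.0887.
D_1 = 2.8019
D_2 = 3.4432
D_3 = 4.2314
D_4 = 5.2000
D_5 = 6.3902
D_6 = 7.8530
Terminal value at t=6: TV = D_7/(r−g) = 8.0195/(0.0887−0.0212) = 118.8068
P₀ = 2.8019/(1+0.0887)^1 + 3.4432/(1+0.0887)^2 + 4.2314/(1+0.0887)^3 + 5.2000/(1+0.0887)^4 + 6.3902/(1+0.0887)^5 + 7.8530/(1+0.0887)^6 + 118.8068/(1+0.0887)^6 = 92.7030

€92.70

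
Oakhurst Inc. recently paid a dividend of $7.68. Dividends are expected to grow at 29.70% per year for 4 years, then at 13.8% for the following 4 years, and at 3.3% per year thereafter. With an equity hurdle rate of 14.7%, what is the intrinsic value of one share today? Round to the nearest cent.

Three-stage DDM. Project D₁…D_8; terminal Gordon value at t=8 with g = 0.033; discount at r = 0.147.
D_1 = 9.9610
D_2 = 12.9194
D_3 = 16.7564
D_4 = 21.7331
D_5 = 24.7322
D_6 = 28.1453
D_7 = 32.0293
D_8 = 36.4494
TV_8 = 37.6522/(0.147−0.033) = 330.2826
P₀ = Σ Dₜ/(1+r)ᵗ + TV_8/(1+r)^8 = 201.6634

$201.66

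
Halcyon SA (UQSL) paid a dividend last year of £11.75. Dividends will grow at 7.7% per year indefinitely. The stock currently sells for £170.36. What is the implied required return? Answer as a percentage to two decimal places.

15.13%

Rearranging the constant-growth DDM: r = D₁/P₀ + g.
D₁ = 11.75 × (1 + 0.077) = 12.6547.
r = 12.6547 / 170.36 + 0.077 = 0.07428 + 0.077 = 0.15128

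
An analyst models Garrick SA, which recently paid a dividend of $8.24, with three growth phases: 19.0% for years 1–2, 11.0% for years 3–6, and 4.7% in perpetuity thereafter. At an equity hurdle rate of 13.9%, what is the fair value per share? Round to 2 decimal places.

Three-stage DDM. Project D₁…D_6; terminal Gordon value at t=6 with g = 0.047; discount at r = 0.139.
D_1 = 9.8056
D_2 = 11.6687
D_3 = 12.9522
D_4 = 14.3770
D_5 = 15.9584
D_6 = 17.7139
TV_6 = 18.5464/(0.139−0.047) = 201.5914
P₀ = Σ Dₜ/(1+r)ᵗ + TV_6/(1+r)^6 = 143.6758

$143.68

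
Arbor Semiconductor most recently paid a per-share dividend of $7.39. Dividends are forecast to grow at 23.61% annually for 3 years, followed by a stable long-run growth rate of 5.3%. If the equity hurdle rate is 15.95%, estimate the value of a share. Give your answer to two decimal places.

Two-stage DDM. Project D₁…D_3 at 0.2361, terminal growth 0.053, discount at r = 0.1595.
D_1 = 9.1348
D_2 = 11.2915
D_3 = 13.9574
Terminal value at t=3: TV = D_4/(r−g) = 14.6972/(0.1595−0.053) = 138.0016
P₀ = 9.1348/(1+0.1595)^1 + 11.2915/(1+0.1595)^2 + 13.9574/(1+0.1595)^3 + 138.0016/(1+0.1595)^3 = 113.7566

$113.76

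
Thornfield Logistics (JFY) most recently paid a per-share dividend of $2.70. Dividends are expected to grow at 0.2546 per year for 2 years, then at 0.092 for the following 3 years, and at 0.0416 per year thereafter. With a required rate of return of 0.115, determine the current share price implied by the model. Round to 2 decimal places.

Three-stage DDM. Project D₁…D_5; terminal Gordon value at t=5 with g = 0.0416; discount at r = 0.115.
D_1 = 3.3874
D_2 = 4.2499
D_3 = 4.6408
D_4 = 5.0678
D_5 = 5.5340
TV_5 = 5.7643/(0.115−0.0416) = 78.5321
P₀ = Σ Dₜ/(1+r)ᵗ + TV_5/(1+r)^5 = 61.8637

$61.86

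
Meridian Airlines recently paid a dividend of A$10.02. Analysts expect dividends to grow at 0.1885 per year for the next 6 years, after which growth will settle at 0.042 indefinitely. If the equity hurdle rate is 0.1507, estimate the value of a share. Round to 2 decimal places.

A$184.03

Two-stage DDM. Project D₁…D_6 at 0.1885, terminal growth 0.042, discount at r = 0.1507.
D_1 = 11.9088
D_2 = 14.1536
D_3 = 16.8215
D_4 = 19.9924
D_5 = 23.7609
D_6 = 28.2399
Terminal value at t=6: TV = D_7/(r−g) = 29.4260/(0.1507−0.042) = 270.7080
P₀ = 11.9088/(1+0.1507)^1 + 14.1536/(1+0.1507)^2 + 16.8215/(1+0.1507)^3 + 19.9924/(1+0.1507)^4 + 23.7609/(1+0.1507)^5 + 28.2399/(1+0.1507)^6 + 270.7080/(1+0.1507)^6 = 184.0313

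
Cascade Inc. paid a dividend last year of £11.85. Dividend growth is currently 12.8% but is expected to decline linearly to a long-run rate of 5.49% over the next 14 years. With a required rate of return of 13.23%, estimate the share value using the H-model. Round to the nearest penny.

£239.85

H-model: P₀ = D₀[(1+g_L) + H(g_S−g_L)]/(r−g_L), with H = 14/2 = 7.
P₀ = 11.85 × [(1+0.0549) + 7×(0.128−0.0549)] / (0.1323−0.0549)
   = 11.85 × 1.5666 / 0.0774 = 239.8477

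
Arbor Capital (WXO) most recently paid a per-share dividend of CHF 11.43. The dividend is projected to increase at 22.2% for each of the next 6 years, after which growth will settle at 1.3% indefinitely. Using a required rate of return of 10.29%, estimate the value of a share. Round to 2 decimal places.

Two-stage DDM. Project D₁…D_6 at 0.222, terminal growth 0.013, discount at r = 0.1029.
D_1 = 13.9675
D_2 = 17.0682
D_3 = 20.8574
D_4 = 25.4877
D_5 = 31.1460
D_6 = 38.0604
Terminal value at t=6: TV = D_7/(r−g) = 38.5552/(0.1029−0.013) = 428.8676
P₀ = 13.9675/(1+0.1029)^1 + 17.0682/(1+0.1029)^2 + 20.8574/(1+0.1029)^3 + 25.4877/(1+0.1029)^4 + 31.1460/(1+0.1029)^5 + 38.0604/(1+0.1029)^6 + 428.8676/(1+0.1029)^6 = 337.9935

CHF 337.99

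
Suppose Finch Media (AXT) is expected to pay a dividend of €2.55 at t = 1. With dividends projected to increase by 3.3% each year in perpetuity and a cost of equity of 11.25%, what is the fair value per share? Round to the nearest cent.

Gordon growth model: P₀ = D₁/(r − g), with D₁ = 2.55 given directly.
P₀ = 2.5500 / (0.1125 − 0.033) = 2.5500 / 0.0795 = 32.0755

€32.08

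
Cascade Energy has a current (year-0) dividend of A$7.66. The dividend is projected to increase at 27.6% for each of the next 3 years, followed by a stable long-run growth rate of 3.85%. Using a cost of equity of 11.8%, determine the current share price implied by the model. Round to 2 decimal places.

Two-stage DDM. Project D₁…D_3 at 0.276, terminal growth 0.0385, discount at r = 0.118.
D_1 = 9.7742
D_2 = 12.4718
D_3 = 15.9141
Terminal value at t=3: TV = D_4/(r−g) = 16.5267/(0.118−0.0385) = 207.8836
P₀ = 9.7742/(1+0.118)^1 + 12.4718/(1+0.118)^2 + 15.9141/(1+0.118)^3 + 207.8836/(1+0.118)^3 = 178.8718

A$178.87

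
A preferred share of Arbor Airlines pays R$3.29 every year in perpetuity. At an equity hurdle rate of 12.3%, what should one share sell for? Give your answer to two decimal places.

Zero-growth DDM (perpetuity): P₀ = D/r = 3.29 / 0.123 = 26.7480

R$26.75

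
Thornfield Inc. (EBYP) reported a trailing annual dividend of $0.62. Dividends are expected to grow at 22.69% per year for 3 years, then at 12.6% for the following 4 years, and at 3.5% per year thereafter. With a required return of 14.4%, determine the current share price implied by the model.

$11.90

Three-stage DDM. Project D₁…D_7; terminal Gordon value at t=7 with g = 0.035; discount at r = 0.144.
D_1 = 0.7607
D_2 = 0.9333
D_3 = 1.1450
D_4 = 1.2893
D_5 = 1.4518
D_6 = 1.6347
D_7 = 1.8407
TV_7 = 1.9051/(0.144−0.035) = 17.4778
P₀ = Σ Dₜ/(1+r)ᵗ + TV_7/(1+r)^7 = 11.8991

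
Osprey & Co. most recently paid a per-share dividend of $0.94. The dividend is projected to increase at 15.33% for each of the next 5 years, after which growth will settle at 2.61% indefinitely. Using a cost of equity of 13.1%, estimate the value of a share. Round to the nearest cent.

$15.12

Two-stage DDM. Project D₁…D_5 at 0.1533, terminal growth 0.0261, discount at r = 0.131.
D_1 = 1.0841
D_2 = 1.2503
D_3 = 1.4420
D_4 = 1.6630
D_5 = 1.9180
Terminal value at t=5: TV = D_6/(r−g) = 1.9680/(0.131−0.0261) = 18.7609
P₀ = 1.0841/(1+0.131)^1 + 1.2503/(1+0.131)^2 + 1.4420/(1+0.131)^3 + 1.6630/(1+0.131)^4 + 1.9180/(1+0.131)^5 + 18.7609/(1+0.131)^5 = 15.1232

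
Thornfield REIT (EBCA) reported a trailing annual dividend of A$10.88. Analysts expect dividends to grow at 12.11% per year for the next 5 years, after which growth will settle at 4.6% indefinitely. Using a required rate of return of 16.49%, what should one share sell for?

A$127.59

Two-stage DDM. Project D₁…D_5 at 0.1211, terminal growth 0.046, discount at r = 0.1649.
D_1 = 12.1976
D_2 = 13.6747
D_3 = 15.3307
D_4 = 17.1872
D_5 = 19.2686
Terminal value at t=5: TV = D_6/(r−g) = 20.1550/(0.1649−0.046) = 169.5120
P₀ = 12.1976/(1+0.1649)^1 + 13.6747/(1+0.1649)^2 + 15.3307/(1+0.1649)^3 + 17.1872/(1+0.1649)^4 + 19.2686/(1+0.1649)^5 + 169.5120/(1+0.1649)^5 = 127.5865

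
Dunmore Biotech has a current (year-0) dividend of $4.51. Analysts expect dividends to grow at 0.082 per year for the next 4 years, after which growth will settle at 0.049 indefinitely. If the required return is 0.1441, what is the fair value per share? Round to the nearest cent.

Two-stage DDM. Project D₁…D_4 at 0.082, terminal growth 0.049, discount at r = 0.1441.
D_1 = 4.8798
D_2 = 5.2800
D_3 = 5.7129
D_4 = 6.1814
Terminal value at t=4: TV = D_5/(r−g) = 6.4843/(0.1441−0.049) = 68.1837
P₀ = 4.8798/(1+0.1441)^1 + 5.2800/(1+0.1441)^2 + 5.7129/(1+0.1441)^3 + 6.1814/(1+0.1441)^4 + 68.1837/(1+0.1441)^4 = 55.5160

$55.52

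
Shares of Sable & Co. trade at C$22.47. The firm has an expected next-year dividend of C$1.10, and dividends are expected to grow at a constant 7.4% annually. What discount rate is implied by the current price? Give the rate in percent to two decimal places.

12.30%

Rearranging the constant-growth DDM: r = D₁/P₀ + g.
r = 1.1000 / 22.47 + 0.074 = 0.04895 + 0.074 = 0.12295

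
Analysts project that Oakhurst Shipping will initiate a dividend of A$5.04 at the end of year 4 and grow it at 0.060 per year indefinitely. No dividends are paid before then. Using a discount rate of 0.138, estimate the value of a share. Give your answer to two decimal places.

A$43.84

Deferred-dividend DDM. At t=3 the remaining stream is a growing perpetuity with first payment D_4 = 5.04.
V_3 = D_4/(r−g) = 5.04/(0.138−0.06) = 64.6154
P₀ = V_3/(1+r)^3 = 64.6154/(1+0.138)^3 = 43.8439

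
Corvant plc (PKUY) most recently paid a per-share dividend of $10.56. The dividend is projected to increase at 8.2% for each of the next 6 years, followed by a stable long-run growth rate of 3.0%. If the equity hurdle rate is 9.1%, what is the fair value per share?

$231.22

Two-stage DDM. Project D₁…D_6 at 0.082, terminal growth 0.03, discount at r = 0.091.
D_1 = 11.4259
D_2 = 12.3628
D_3 = 13.3766
D_4 = 14.4735
D_5 = 15.6603
D_6 = 16.9445
Terminal value at t=6: TV = D_7/(r−g) = 17.4528/(0.091−0.03) = 286.1112
P₀ = 11.4259/(1+0.091)^1 + 12.3628/(1+0.091)^2 + 13.3766/(1+0.091)^3 + 14.4735/(1+0.091)^4 + 15.6603/(1+0.091)^5 + 16.9445/(1+0.091)^6 + 286.1112/(1+0.091)^6 = 231.2183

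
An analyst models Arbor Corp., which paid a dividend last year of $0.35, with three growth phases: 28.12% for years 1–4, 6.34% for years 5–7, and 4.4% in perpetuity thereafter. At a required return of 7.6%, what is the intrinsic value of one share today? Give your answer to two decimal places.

$26.42

Three-stage DDM. Project D₁…D_7; terminal Gordon value at t=7 with g = 0.044; discount at r = 0.076.
D_1 = 0.4484
D_2 = 0.5745
D_3 = 0.7361
D_4 = 0.9431
D_5 = 1.0028
D_6 = 1.0664
D_7 = 1.1340
TV_7 = 1.1839/(0.076−0.044) = 36.9978
P₀ = Σ Dₜ/(1+r)ᵗ + TV_7/(1+r)^7 = 26.4249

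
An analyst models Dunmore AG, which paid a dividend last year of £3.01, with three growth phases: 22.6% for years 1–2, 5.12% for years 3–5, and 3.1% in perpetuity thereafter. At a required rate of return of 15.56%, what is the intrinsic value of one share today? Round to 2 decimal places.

£36.12

Three-stage DDM. Project D₁…D_5; terminal Gordon value at t=5 with g = 0.031; discount at r = 0.1556.
D_1 = 3.6903
D_2 = 4.5243
D_3 = 4.7559
D_4 = 4.9994
D_5 = 5.2554
TV_5 = 5.4183/(0.1556−0.031) = 43.4855
P₀ = Σ Dₜ/(1+r)ᵗ + TV_5/(1+r)^5 = 36.1179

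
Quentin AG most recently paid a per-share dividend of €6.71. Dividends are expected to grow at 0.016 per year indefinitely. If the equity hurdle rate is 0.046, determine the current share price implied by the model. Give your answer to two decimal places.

€227.25

Gordon growth model: P₀ = D₁/(r − g). D₁ = 6.71 × (1 + 0.016) = 6.8174.
P₀ = 6.8174 / (0.046 − 0.016) = 6.8174 / 0.03 = 227.2453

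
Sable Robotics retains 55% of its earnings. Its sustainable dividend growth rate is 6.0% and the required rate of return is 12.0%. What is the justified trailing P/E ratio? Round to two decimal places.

Payout ratio b = 1 − 0.55 = 0.45.
Justified trailing P/E = b(1+g)/(r−g) = 0.45×(1+0.06)/(0.12−0.06) = 7.9500

7.95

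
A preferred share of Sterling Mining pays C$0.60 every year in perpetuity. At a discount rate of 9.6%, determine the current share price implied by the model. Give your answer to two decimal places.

Zero-growth DDM (perpetuity): P₀ = D/r = 0.60 / 0.096 = 6.2500

C$6.25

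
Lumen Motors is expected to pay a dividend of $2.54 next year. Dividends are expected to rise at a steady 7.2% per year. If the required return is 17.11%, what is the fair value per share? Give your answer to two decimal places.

Gordon growth model: P₀ = D₁/(r − g), with D₁ = 2.54 given directly.
P₀ = 2.5400 / (0.1711 − 0.072) = 2.5400 / 0.0991 = 25.6307

$25.63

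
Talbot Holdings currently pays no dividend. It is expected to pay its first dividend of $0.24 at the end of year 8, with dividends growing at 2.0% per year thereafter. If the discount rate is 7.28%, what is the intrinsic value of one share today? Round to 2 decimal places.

$2.78

Deferred-dividend DDM. At t=7 the remaining stream is a growing perpetuity with first payment D_8 = 0.24.
V_7 = D_8/(r−g) = 0.24/(0.0728−0.02) = 4.5455
P₀ = V_7/(1+r)^7 = 4.5455/(1+0.0728)^7 = 2.7794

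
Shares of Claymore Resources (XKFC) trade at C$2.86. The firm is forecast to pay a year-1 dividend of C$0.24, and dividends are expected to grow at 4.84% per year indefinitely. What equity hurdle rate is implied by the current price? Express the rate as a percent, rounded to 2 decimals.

Rearranging the constant-growth DDM: r = D₁/P₀ + g.
r = 0.2400 / 2.86 + 0.0484 = 0.08392 + 0.0484 = 0.13232

13.23%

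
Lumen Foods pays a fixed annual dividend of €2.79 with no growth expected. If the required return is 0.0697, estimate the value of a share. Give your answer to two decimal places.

Zero-growth DDM (perpetuity): P₀ = D/r = 2.79 / 0.0697 = 40.0287

€40.03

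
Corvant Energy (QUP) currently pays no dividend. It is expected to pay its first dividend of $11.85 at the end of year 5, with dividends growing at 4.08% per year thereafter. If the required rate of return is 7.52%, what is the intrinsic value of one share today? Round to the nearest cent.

$257.75

Deferred-dividend DDM. At t=4 the remaining stream is a growing perpetuity with first payment D_5 = 11.85.
V_4 = D_5/(r−g) = 11.85/(0.0752−0.0408) = 344.4767
P₀ = V_4/(1+r)^4 = 344.4767/(1+0.0752)^4 = 257.7525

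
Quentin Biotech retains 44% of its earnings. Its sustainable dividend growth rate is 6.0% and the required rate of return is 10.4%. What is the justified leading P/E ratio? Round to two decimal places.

12.73

Payout ratio b = 1 − 0.44 = 0.56.
Justified leading P/E = b/(r−g) = 0.56/(0.104−0.06) = 12.7273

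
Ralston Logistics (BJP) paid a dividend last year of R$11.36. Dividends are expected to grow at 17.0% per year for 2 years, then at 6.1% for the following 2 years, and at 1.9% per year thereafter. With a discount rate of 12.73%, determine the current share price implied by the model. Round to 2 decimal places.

R$148.38

Three-stage DDM. Project D₁…D_4; terminal Gordon value at t=4 with g = 0.019; discount at r = 0.1273.
D_1 = 13.2912
D_2 = 15.5507
D_3 = 16.4993
D_4 = 17.5058
TV_4 = 17.8384/(0.1273−0.019) = 164.7125
P₀ = Σ Dₜ/(1+r)ᵗ + TV_4/(1+r)^4 = 148.3768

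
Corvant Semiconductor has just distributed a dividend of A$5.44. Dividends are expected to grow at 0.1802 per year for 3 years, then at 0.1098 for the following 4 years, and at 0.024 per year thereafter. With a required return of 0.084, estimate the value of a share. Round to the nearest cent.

A$180.83

Three-stage DDM. Project D₁…D_7; terminal Gordon value at t=7 with g = 0.024; discount at r = 0.084.
D_1 = 6.4203
D_2 = 7.5772
D_3 = 8.9426
D_4 = 9.9245
D_5 = 11.0143
D_6 = 12.2236
D_7 = 13.5658
TV_7 = 13.8914/(0.084−0.024) = 231.5226
P₀ = Σ Dₜ/(1+r)ᵗ + TV_7/(1+r)^7 = 180.8258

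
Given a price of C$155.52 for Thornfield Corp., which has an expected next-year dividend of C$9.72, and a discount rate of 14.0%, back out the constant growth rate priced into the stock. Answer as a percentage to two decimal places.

7.75%

From P₀ = D₁/(r − g), the implied growth is g = r − D₁/P₀.
g = 0.14 − 9.72/155.52 = 0.14 − 0.06250 = 0.07750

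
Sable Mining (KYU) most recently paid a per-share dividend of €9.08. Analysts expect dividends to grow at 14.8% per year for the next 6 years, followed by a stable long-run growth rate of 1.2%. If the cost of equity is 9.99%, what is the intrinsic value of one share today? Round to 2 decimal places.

Two-stage DDM. Project D₁…D_6 at 0.148, terminal growth 0.012, discount at r = 0.0999.
D_1 = 10.4238
D_2 = 11.9666
D_3 = 13.7376
D_4 = 15.7708
D_5 = 18.1049
D_6 = 20.7844
Terminal value at t=6: TV = D_7/(r−g) = 21.0338/(0.0999−0.012) = 239.2923
P₀ = 10.4238/(1+0.0999)^1 + 11.9666/(1+0.0999)^2 + 13.7376/(1+0.0999)^3 + 15.7708/(1+0.0999)^4 + 18.1049/(1+0.0999)^5 + 20.7844/(1+0.0999)^6 + 239.2923/(1+0.0999)^6 = 198.6017

€198.60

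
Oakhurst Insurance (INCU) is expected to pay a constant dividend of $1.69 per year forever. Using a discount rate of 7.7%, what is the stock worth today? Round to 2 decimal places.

$21.95

Zero-growth DDM (perpetuity): P₀ = D/r = 1.69 / 0.077 = 21.9481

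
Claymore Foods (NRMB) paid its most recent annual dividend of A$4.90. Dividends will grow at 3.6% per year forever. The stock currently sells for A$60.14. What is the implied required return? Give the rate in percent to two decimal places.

12.04%

Rearranging the constant-growth DDM: r = D₁/P₀ + g.
D₁ = 4.90 × (1 + 0.036) = 5.0764.
r = 5.0764 / 60.14 + 0.036 = 0.08441 + 0.036 = 0.12041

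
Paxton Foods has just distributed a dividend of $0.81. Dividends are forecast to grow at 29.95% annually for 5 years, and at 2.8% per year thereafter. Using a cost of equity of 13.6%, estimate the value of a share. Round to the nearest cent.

$21.27

Two-stage DDM. Project D₁…D_5 at 0.2995, terminal growth 0.028, discount at r = 0.136.
D_1 = 1.0526
D_2 = 1.3678
D_3 = 1.7775
D_4 = 2.3099
D_5 = 3.0017
Terminal value at t=5: TV = D_6/(r−g) = 3.0857/(0.136−0.028) = 28.5717
P₀ = 1.0526/(1+0.136)^1 + 1.3678/(1+0.136)^2 + 1.7775/(1+0.136)^3 + 2.3099/(1+0.136)^4 + 3.0017/(1+0.136)^5 + 28.5717/(1+0.136)^5 = 21.2750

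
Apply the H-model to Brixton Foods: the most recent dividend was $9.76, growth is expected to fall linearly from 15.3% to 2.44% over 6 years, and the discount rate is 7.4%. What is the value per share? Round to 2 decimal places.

H-model: P₀ = D₀[(1+g_L) + H(g_S−g_L)]/(r−g_L), with H = 6/2 = 3.
P₀ = 9.76 × [(1+0.0244) + 3×(0.153−0.0244)] / (0.074−0.0244)
   = 9.76 × 1.4102 / 0.0496 = 277.4910

$277.49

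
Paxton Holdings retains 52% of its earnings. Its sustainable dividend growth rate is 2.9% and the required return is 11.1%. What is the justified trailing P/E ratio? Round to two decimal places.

6.02

Payout ratio b = 1 − 0.52 = 0.48.
Justified trailing P/E = b(1+g)/(r−g) = 0.48×(1+0.029)/(0.111−0.029) = 6.0234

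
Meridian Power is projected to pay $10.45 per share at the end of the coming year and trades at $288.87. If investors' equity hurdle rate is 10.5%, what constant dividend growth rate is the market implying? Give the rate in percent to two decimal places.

From P₀ = D₁/(r − g), the implied growth is g = r − D₁/P₀.
g = 0.105 − 10.45/288.87 = 0.105 − 0.03618 = 0.06882

6.88%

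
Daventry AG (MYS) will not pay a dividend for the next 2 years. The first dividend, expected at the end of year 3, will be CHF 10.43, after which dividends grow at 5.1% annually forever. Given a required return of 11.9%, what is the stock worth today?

Deferred-dividend DDM. At t=2 the remaining stream is a growing perpetuity with first payment D_3 = 10.43.
V_2 = D_3/(r−g) = 10.43/(0.119−0.051) = 153.3824
P₀ = V_2/(1+r)^2 = 153.3824/(1+0.119)^2 = 122.4941

CHF 122.49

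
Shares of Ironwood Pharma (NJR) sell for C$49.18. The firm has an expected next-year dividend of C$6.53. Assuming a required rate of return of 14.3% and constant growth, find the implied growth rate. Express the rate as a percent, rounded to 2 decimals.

From P₀ = D₁/(r − g), the implied growth is g = r − D₁/P₀.
g = 0.143 − 6.53/49.18 = 0.143 − 0.13278 = 0.01022

1.02%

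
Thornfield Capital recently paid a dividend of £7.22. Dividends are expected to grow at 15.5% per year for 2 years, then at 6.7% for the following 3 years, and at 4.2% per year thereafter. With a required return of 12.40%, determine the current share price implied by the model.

Three-stage DDM. Project D₁…D_5; terminal Gordon value at t=5 with g = 0.042; discount at r = 0.124.
D_1 = 8.3391
D_2 = 9.6317
D_3 = 10.2770
D_4 = 10.9655
D_5 = 11.7002
TV_5 = 12.1916/(0.124−0.042) = 148.6785
P₀ = Σ Dₜ/(1+r)ᵗ + TV_5/(1+r)^5 = 118.5456

£118.55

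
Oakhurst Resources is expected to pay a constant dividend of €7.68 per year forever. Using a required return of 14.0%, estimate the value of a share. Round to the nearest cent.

Zero-growth DDM (perpetuity): P₀ = D/r = 7.68 / 0.14 = 54.8571

€54.86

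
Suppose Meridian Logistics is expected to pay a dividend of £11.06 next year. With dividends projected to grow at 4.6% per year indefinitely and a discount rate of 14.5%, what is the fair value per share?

£111.72

Gordon growth model: P₀ = D₁/(r − g), with D₁ = 11.06 given directly.
P₀ = 11.0600 / (0.145 − 0.046) = 11.0600 / 0.099 = 111.7172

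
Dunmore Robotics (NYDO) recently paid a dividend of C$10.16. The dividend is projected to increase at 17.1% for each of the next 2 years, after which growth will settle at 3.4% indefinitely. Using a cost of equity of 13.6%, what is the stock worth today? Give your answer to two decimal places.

Two-stage DDM. Project D₁…D_2 at 0.171, terminal growth 0.034, discount at r = 0.136.
D_1 = 11.8974
D_2 = 13.9318
Terminal value at t=2: TV = D_3/(r−g) = 14.4055/(0.136−0.034) = 141.2303
P₀ = 11.8974/(1+0.136)^1 + 13.9318/(1+0.136)^2 + 141.2303/(1+0.136)^2 = 130.7075

C$130.71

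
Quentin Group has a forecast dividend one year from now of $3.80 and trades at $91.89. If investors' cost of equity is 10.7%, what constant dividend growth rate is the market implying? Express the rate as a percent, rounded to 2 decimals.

From P₀ = D₁/(r − g), the implied growth is g = r − D₁/P₀.
g = 0.107 − 3.80/91.89 = 0.107 − 0.04135 = 0.06565

6.56%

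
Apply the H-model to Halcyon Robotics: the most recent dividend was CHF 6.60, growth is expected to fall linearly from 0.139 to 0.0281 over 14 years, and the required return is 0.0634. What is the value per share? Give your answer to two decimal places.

H-model: P₀ = D₀[(1+g_L) + H(g_S−g_L)]/(r−g_L), with H = 14/2 = 7.
P₀ = 6.60 × [(1+0.0281) + 7×(0.139−0.0281)] / (0.0634−0.0281)
   = 6.60 × 1.8044 / 0.0353 = 337.3666

CHF 337.37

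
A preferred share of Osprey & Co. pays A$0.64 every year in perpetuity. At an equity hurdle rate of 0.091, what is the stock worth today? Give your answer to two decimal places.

Zero-growth DDM (perpetuity): P₀ = D/r = 0.64 / 0.091 = 7.0330

A$7.03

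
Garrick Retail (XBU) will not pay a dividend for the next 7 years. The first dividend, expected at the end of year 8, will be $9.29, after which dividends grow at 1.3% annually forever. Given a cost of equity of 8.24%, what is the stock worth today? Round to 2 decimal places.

Deferred-dividend DDM. At t=7 the remaining stream is a growing perpetuity with first payment D_8 = 9.29.
V_7 = D_8/(r−g) = 9.29/(0.0824−0.013) = 133.8617
P₀ = V_7/(1+r)^7 = 133.8617/(1+0.0824)^7 = 76.9027

$76.90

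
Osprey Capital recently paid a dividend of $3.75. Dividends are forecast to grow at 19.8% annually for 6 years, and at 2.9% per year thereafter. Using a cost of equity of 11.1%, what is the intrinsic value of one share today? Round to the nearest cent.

Two-stage DDM. Project D₁…D_6 at 0.198, terminal growth 0.029, discount at r = 0.111.
D_1 = 4.4925
D_2 = 5.3820
D_3 = 6.4477
D_4 = 7.7243
D_5 = 9.2537
D_6 = 11.0859
Terminal value at t=6: TV = D_7/(r−g) = 11.4074/(0.111−0.029) = 139.1149
P₀ = 4.4925/(1+0.111)^1 + 5.3820/(1+0.111)^2 + 6.4477/(1+0.111)^3 + 7.7243/(1+0.111)^4 + 9.2537/(1+0.111)^5 + 11.0859/(1+0.111)^6 + 139.1149/(1+0.111)^6 = 103.5134

$103.51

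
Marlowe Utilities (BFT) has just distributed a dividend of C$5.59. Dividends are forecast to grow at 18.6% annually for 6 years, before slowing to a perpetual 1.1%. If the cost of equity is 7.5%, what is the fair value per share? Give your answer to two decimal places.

C$207.21

Two-stage DDM. Project D₁…D_6 at 0.186, terminal growth 0.011, discount at r = 0.075.
D_1 = 6.6297
D_2 = 7.8629
D_3 = 9.3254
D_4 = 11.0599
D_5 = 13.1170
D_6 = 15.5568
Terminal value at t=6: TV = D_7/(r−g) = 15.7279/(0.075−0.011) = 245.7486
P₀ = 6.6297/(1+0.075)^1 + 7.8629/(1+0.075)^2 + 9.3254/(1+0.075)^3 + 11.0599/(1+0.075)^4 + 13.1170/(1+0.075)^5 + 15.5568/(1+0.075)^6 + 245.7486/(1+0.075)^6 = 207.2120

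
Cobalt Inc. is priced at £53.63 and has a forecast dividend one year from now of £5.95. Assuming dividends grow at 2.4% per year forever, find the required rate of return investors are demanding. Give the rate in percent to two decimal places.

Rearranging the constant-growth DDM: r = D₁/P₀ + g.
r = 5.9500 / 53.63 + 0.024 = 0.11095 + 0.024 = 0.13495

13.49%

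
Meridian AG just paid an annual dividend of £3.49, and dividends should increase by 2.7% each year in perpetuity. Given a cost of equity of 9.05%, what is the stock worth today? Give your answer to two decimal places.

£56.44

Gordon growth model: P₀ = D₁/(r − g). D₁ = 3.49 × (1 + 0.027) = 3.5842.
P₀ = 3.5842 / (0.0905 − 0.027) = 3.5842 / 0.0635 = 56.4446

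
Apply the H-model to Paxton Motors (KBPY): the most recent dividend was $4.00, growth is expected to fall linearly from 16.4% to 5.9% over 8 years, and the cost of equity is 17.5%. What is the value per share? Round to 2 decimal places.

$51.00

H-model: P₀ = D₀[(1+g_L) + H(g_S−g_L)]/(r−g_L), with H = 8/2 = 4.
P₀ = 4.00 × [(1+0.059) + 4×(0.164−0.059)] / (0.175−0.059)
   = 4.00 × 1.4790 / 0.116 = 51.0000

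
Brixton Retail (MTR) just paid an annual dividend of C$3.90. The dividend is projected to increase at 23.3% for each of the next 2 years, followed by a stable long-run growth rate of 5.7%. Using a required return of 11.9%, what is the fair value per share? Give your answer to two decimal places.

Two-stage DDM. Project D₁…D_2 at 0.233, terminal growth 0.057, discount at r = 0.119.
D_1 = 4.8087
D_2 = 5.9291
Terminal value at t=2: TV = D_3/(r−g) = 6.2671/(0.119−0.057) = 101.0821
P₀ = 4.8087/(1+0.119)^1 + 5.9291/(1+0.119)^2 + 101.0821/(1+0.119)^2 = 89.7585

C$89.76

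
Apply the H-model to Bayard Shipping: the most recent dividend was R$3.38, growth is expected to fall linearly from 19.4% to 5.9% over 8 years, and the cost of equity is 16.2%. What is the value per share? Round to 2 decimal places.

R$52.47

H-model: P₀ = D₀[(1+g_L) + H(g_S−g_L)]/(r−g_L), with H = 8/2 = 4.
P₀ = 3.38 × [(1+0.059) + 4×(0.194−0.059)] / (0.162−0.059)
   = 3.38 × 1.5990 / 0.103 = 52.4720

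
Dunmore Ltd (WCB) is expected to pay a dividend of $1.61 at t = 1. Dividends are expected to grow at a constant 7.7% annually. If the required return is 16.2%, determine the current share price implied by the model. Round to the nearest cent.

$18.94

Gordon growth model: P₀ = D₁/(r − g), with D₁ = 1.61 given directly.
P₀ = 1.6100 / (0.162 − 0.077) = 1.6100 / 0.085 = 18.9412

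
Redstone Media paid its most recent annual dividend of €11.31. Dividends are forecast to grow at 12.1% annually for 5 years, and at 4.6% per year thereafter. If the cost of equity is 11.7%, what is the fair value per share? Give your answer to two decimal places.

Two-stage DDM. Project D₁…D_5 at 0.121, terminal growth 0.046, discount at r = 0.117.
D_1 = 12.6785
D_2 = 14.2126
D_3 = 15.9323
D_4 = 17.8601
D_5 = 20.0212
Terminal value at t=5: TV = D_6/(r−g) = 20.9422/(0.117−0.046) = 294.9606
P₀ = 12.6785/(1+0.117)^1 + 14.2126/(1+0.117)^2 + 15.9323/(1+0.117)^3 + 17.8601/(1+0.117)^4 + 20.0212/(1+0.117)^5 + 294.9606/(1+0.117)^5 = 226.7887

€226.79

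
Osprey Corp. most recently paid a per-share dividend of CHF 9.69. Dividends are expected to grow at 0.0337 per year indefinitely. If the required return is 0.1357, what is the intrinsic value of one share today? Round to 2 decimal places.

Gordon growth model: P₀ = D₁/(r − g). D₁ = 9.69 × (1 + 0.0337) = 10.0166.
P₀ = 10.0166 / (0.1357 − 0.0337) = 10.0166 / 0.102 = 98.2015

CHF 98.20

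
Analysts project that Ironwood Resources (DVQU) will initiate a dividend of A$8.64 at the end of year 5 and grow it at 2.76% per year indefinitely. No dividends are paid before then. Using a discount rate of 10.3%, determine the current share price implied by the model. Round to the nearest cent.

A$77.42

Deferred-dividend DDM. At t=4 the remaining stream is a growing perpetuity with first payment D_5 = 8.64.
V_4 = D_5/(r−g) = 8.64/(0.103−0.0276) = 114.5889
P₀ = V_4/(1+r)^4 = 114.5889/(1+0.103)^4 = 77.4177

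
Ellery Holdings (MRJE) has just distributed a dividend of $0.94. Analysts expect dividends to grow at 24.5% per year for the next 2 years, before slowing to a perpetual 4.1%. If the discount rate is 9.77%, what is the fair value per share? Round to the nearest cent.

Two-stage DDM. Project D₁…D_2 at 0.245, terminal growth 0.041, discount at r = 0.0977.
D_1 = 1.1703
D_2 = 1.4570
Terminal value at t=2: TV = D_3/(r−g) = 1.5168/(0.0977−0.041) = 26.7506
P₀ = 1.1703/(1+0.0977)^1 + 1.4570/(1+0.0977)^2 + 26.7506/(1+0.0977)^2 = 24.4761

$24.48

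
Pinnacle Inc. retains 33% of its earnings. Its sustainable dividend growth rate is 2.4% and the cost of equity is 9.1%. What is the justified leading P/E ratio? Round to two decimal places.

Payout ratio b = 1 − 0.33 = 0.67.
Justified leading P/E = b/(r−g) = 0.67/(0.091−0.024) = 10.0000

10.00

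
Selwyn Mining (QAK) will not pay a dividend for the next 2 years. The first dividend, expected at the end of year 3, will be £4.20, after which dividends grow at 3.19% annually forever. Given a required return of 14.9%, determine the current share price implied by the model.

£27.17

Deferred-dividend DDM. At t=2 the remaining stream is a growing perpetuity with first payment D_3 = 4.20.
V_2 = D_3/(r−g) = 4.20/(0.149−0.0319) = 35.8668
P₀ = V_2/(1+r)^2 = 35.8668/(1+0.149)^2 = 27.1677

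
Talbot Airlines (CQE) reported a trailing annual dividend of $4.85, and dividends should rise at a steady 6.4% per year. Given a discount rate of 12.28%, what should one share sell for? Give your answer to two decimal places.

$87.76

Gordon growth model: P₀ = D₁/(r − g). D₁ = 4.85 × (1 + 0.064) = 5.1604.
P₀ = 5.1604 / (0.1228 − 0.064) = 5.1604 / 0.0588 = 87.7619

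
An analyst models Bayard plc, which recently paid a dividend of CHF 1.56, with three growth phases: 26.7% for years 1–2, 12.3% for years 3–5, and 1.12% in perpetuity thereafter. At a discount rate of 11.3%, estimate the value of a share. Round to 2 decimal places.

CHF 30.60

Three-stage DDM. Project D₁…D_5; terminal Gordon value at t=5 with g = 0.0112; discount at r = 0.113.
D_1 = 1.9765
D_2 = 2.5043
D_3 = 2.8123
D_4 = 3.1582
D_5 = 3.5466
TV_5 = 3.5864/(0.113−0.0112) = 35.2295
P₀ = Σ Dₜ/(1+r)ᵗ + TV_5/(1+r)^5 = 30.5985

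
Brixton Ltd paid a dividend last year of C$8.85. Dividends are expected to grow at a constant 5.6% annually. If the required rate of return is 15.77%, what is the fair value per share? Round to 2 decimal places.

Gordon growth model: P₀ = D₁/(r − g). D₁ = 8.85 × (1 + 0.056) = 9.3456.
P₀ = 9.3456 / (0.1577 − 0.056) = 9.3456 / 0.1017 = 91.8938

C$91.89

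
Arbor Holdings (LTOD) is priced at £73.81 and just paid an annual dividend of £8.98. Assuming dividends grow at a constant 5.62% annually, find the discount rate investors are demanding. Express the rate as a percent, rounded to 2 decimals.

18.47%

Rearranging the constant-growth DDM: r = D₁/P₀ + g.
D₁ = 8.98 × (1 + 0.0562) = 9.4847.
r = 9.4847 / 73.81 + 0.0562 = 0.12850 + 0.0562 = 0.18470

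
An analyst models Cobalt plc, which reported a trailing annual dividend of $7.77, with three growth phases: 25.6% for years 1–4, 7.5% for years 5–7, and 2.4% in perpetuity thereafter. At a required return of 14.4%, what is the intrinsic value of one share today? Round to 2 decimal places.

$149.35

Three-stage DDM. Project D₁…D_7; terminal Gordon value at t=7 with g = 0.024; discount at r = 0.144.
D_1 = 9.7591
D_2 = 12.2575
D_3 = 15.3954
D_4 = 19.3366
D_5 = 20.7868
D_6 = 22.3458
D_7 = 24.0218
TV_7 = 24.5983/(0.144−0.024) = 204.9858
P₀ = Σ Dₜ/(1+r)ᵗ + TV_7/(1+r)^7 = 149.3496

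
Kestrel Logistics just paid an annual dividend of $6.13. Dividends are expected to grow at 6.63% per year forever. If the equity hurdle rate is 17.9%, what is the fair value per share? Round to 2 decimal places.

$58.00

Gordon growth model: P₀ = D₁/(r − g). D₁ = 6.13 × (1 + 0.0663) = 6.5364.
P₀ = 6.5364 / (0.179 − 0.0663) = 6.5364 / 0.1127 = 57.9984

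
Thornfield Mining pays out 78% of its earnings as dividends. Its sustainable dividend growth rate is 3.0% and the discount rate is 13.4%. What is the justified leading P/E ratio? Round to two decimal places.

7.50

Justified leading P/E = b/(r−g) = 0.78/(0.134−0.03) = 7.5000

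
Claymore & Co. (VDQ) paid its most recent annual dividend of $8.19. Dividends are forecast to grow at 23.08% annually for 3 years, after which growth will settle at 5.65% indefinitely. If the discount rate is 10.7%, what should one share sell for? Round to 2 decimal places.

$265.98

Two-stage DDM. Project D₁…D_3 at 0.2308, terminal growth 0.0565, discount at r = 0.107.
D_1 = 10.0803
D_2 = 12.4068
D_3 = 15.2703
Terminal value at t=3: TV = D_4/(r−g) = 16.1330/(0.107−0.0565) = 319.4659
P₀ = 10.0803/(1+0.107)^1 + 12.4068/(1+0.107)^2 + 15.2703/(1+0.107)^3 + 319.4659/(1+0.107)^3 = 265.9817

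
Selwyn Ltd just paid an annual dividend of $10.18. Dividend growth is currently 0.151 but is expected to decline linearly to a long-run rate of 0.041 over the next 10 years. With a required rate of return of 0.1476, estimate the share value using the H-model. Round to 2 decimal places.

H-model: P₀ = D₀[(1+g_L) + H(g_S−g_L)]/(r−g_L), with H = 10/2 = 5.
P₀ = 10.18 × [(1+0.041) + 5×(0.151−0.041)] / (0.1476−0.041)
   = 10.18 × 1.5910 / 0.1066 = 151.9360

$151.94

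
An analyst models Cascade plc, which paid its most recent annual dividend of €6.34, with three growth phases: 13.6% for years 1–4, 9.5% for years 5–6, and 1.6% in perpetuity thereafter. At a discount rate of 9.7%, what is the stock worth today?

Three-stage DDM. Project D₁…D_6; terminal Gordon value at t=6 with g = 0.016; discount at r = 0.097.
D_1 = 7.2022
D_2 = 8.1817
D_3 = 9.2945
D_4 = 10.5585
D_5 = 11.5616
D_6 = 12.6599
TV_6 = 12.8625/(0.097−0.016) = 158.7960
P₀ = Σ Dₜ/(1+r)ᵗ + TV_6/(1+r)^6 = 133.3544

€133.35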